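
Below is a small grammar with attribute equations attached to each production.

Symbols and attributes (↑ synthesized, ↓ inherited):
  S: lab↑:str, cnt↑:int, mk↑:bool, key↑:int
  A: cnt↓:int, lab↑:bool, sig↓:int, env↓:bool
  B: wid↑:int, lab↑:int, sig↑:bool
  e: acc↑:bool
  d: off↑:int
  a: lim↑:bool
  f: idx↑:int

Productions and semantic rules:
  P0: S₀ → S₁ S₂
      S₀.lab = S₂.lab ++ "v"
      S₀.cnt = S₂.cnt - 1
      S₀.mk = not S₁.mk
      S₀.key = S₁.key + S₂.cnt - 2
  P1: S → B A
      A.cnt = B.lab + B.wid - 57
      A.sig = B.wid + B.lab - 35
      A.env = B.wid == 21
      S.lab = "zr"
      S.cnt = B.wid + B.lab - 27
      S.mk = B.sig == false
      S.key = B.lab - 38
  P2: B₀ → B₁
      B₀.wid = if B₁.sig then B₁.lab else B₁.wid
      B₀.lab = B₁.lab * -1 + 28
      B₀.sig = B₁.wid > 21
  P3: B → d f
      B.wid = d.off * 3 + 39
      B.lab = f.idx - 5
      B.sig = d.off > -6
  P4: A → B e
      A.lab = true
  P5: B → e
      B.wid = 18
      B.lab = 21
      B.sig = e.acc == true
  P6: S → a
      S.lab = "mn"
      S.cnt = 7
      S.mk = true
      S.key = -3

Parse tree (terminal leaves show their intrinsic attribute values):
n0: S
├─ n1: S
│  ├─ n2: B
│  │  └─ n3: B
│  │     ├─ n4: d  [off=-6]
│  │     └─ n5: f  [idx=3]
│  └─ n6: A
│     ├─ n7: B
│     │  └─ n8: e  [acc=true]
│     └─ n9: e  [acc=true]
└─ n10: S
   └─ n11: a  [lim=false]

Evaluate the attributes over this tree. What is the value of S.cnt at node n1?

1. n4.off = -6  [terminal]
2. n5.idx = 3  [terminal]
3. n3.wid = 21  [d.off * 3 + 39]
4. n3.lab = -2  [f.idx - 5]
5. n3.sig = false  [d.off > -6]
6. n2.wid = 21  [if B₁.sig then B₁.lab else B₁.wid]
7. n2.lab = 30  [B₁.lab * -1 + 28]
8. n2.sig = false  [B₁.wid > 21]
9. n6.cnt = -6  [B.lab + B.wid - 57]
10. n6.sig = 16  [B.wid + B.lab - 35]
11. n6.env = true  [B.wid == 21]
12. n8.acc = true  [terminal]
13. n7.wid = 18  [18]
14. n7.lab = 21  [21]
15. n7.sig = true  [e.acc == true]
16. n9.acc = true  [terminal]
17. n6.lab = true  [true]
18. n1.lab = "zr"  ["zr"]
19. n1.cnt = 24  [B.wid + B.lab - 27]
20. n1.mk = true  [B.sig == false]
21. n1.key = -8  [B.lab - 38]
22. n11.lim = false  [terminal]
23. n10.lab = "mn"  ["mn"]
24. n10.cnt = 7  [7]
25. n10.mk = true  [true]
26. n10.key = -3  [-3]
27. n0.lab = "mnv"  [S₂.lab ++ "v"]
28. n0.cnt = 6  [S₂.cnt - 1]
29. n0.mk = false  [not S₁.mk]
30. n0.key = -3  [S₁.key + S₂.cnt - 2]

24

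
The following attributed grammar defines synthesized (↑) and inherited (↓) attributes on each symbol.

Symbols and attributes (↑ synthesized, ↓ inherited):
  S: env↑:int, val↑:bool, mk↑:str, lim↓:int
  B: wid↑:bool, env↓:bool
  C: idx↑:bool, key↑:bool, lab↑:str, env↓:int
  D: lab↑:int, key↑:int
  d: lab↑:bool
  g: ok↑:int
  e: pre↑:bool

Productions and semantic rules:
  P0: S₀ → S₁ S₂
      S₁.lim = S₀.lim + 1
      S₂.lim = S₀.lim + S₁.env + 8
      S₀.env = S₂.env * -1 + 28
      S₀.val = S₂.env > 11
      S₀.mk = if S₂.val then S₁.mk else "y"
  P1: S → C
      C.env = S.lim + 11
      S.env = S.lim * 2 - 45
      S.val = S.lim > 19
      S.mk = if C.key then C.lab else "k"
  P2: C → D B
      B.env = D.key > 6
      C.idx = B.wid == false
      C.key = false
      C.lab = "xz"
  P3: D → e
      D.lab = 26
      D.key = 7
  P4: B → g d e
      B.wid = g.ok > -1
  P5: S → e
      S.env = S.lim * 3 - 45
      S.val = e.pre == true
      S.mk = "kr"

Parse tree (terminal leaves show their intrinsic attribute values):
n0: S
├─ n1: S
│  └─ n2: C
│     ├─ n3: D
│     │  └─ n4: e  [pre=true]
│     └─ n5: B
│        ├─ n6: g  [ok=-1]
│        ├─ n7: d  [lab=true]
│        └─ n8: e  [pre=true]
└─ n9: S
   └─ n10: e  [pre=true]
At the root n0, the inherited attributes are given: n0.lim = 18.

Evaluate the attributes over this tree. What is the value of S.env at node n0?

1. n0.lim = 18  [given at root]
2. n1.lim = 19  [S₀.lim + 1]
3. n2.env = 30  [S.lim + 11]
4. n4.pre = true  [terminal]
5. n3.lab = 26  [26]
6. n3.key = 7  [7]
7. n5.env = true  [D.key > 6]
8. n6.ok = -1  [terminal]
9. n7.lab = true  [terminal]
10. n8.pre = true  [terminal]
11. n5.wid = false  [g.ok > -1]
12. n2.idx = true  [B.wid == false]
13. n2.key = false  [false]
14. n2.lab = "xz"  ["xz"]
15. n1.env = -7  [S.lim * 2 - 45]
16. n1.val = false  [S.lim > 19]
17. n1.mk = "k"  [if C.key then C.lab else "k"]
18. n9.lim = 19  [S₀.lim + S₁.env + 8]
19. n10.pre = true  [terminal]
20. n9.env = 12  [S.lim * 3 - 45]
21. n9.val = true  [e.pre == true]
22. n9.mk = "kr"  ["kr"]
23. n0.env = 16  [S₂.env * -1 + 28]
24. n0.val = true  [S₂.env > 11]
25. n0.mk = "k"  [if S₂.val then S₁.mk else "y"]

16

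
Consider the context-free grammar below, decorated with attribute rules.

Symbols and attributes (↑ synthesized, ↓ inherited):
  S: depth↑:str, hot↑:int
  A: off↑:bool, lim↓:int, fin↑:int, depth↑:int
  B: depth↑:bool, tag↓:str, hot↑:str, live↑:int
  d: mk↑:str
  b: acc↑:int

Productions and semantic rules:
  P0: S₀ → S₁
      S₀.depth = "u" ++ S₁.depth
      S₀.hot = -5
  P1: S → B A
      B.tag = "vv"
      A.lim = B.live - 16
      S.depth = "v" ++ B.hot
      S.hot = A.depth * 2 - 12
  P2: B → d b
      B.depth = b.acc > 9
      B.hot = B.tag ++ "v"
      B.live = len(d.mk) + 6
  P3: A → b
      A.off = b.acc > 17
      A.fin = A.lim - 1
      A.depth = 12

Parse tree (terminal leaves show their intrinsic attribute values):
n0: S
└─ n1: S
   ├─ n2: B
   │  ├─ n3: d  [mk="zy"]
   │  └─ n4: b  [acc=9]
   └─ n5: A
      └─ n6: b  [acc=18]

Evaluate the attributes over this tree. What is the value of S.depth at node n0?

"uvvvv"

1. n2.tag = "vv"  ["vv"]
2. n3.mk = "zy"  [terminal]
3. n4.acc = 9  [terminal]
4. n2.depth = false  [b.acc > 9]
5. n2.hot = "vvv"  [B.tag ++ "v"]
6. n2.live = 8  [len(d.mk) + 6]
7. n5.lim = -8  [B.live - 16]
8. n6.acc = 18  [terminal]
9. n5.off = true  [b.acc > 17]
10. n5.fin = -9  [A.lim - 1]
11. n5.depth = 12  [12]
12. n1.depth = "vvvv"  ["v" ++ B.hot]
13. n1.hot = 12  [A.depth * 2 - 12]
14. n0.depth = "uvvvv"  ["u" ++ S₁.depth]
15. n0.hot = -5  [-5]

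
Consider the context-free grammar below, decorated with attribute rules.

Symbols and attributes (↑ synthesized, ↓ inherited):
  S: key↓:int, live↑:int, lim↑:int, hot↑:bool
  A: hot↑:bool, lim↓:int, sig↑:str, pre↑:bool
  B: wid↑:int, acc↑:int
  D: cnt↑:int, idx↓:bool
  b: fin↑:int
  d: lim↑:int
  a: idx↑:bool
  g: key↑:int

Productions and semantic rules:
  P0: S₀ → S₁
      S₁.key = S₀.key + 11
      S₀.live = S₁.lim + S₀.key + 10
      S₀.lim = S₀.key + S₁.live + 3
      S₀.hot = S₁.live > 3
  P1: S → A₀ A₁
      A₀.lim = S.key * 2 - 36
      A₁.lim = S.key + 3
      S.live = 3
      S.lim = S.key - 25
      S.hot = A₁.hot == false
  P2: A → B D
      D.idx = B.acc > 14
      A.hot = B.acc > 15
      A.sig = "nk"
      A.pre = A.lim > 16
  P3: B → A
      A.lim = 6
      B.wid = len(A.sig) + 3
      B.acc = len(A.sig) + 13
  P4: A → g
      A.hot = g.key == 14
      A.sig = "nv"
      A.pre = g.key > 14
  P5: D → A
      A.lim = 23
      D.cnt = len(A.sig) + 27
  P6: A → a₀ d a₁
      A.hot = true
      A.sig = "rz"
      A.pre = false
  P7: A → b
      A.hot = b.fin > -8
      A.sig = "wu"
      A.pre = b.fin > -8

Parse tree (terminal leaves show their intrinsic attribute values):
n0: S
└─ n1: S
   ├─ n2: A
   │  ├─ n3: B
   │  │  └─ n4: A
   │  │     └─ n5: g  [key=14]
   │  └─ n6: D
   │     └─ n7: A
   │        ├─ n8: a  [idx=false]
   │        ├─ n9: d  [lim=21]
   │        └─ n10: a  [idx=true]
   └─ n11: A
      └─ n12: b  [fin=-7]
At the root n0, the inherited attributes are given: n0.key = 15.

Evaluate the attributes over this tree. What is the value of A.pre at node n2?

1. n0.key = 15  [given at root]
2. n1.key = 26  [S₀.key + 11]
3. n2.lim = 16  [S.key * 2 - 36]
4. n4.lim = 6  [6]
5. n5.key = 14  [terminal]
6. n4.hot = true  [g.key == 14]
7. n4.sig = "nv"  ["nv"]
8. n4.pre = false  [g.key > 14]
9. n3.wid = 5  [len(A.sig) + 3]
10. n3.acc = 15  [len(A.sig) + 13]
11. n6.idx = true  [B.acc > 14]
12. n7.lim = 23  [23]
13. n8.idx = false  [terminal]
14. n9.lim = 21  [terminal]
15. n10.idx = true  [terminal]
16. n7.hot = true  [true]
17. n7.sig = "rz"  ["rz"]
18. n7.pre = false  [false]
19. n6.cnt = 29  [len(A.sig) + 27]
20. n2.hot = false  [B.acc > 15]
21. n2.sig = "nk"  ["nk"]
22. n2.pre = false  [A.lim > 16]
23. n11.lim = 29  [S.key + 3]
24. n12.fin = -7  [terminal]
25. n11.hot = true  [b.fin > -8]
26. n11.sig = "wu"  ["wu"]
27. n11.pre = true  [b.fin > -8]
28. n1.live = 3  [3]
29. n1.lim = 1  [S.key - 25]
30. n1.hot = false  [A₁.hot == false]
31. n0.live = 26  [S₁.lim + S₀.key + 10]
32. n0.lim = 21  [S₀.key + S₁.live + 3]
33. n0.hot = false  [S₁.live > 3]

false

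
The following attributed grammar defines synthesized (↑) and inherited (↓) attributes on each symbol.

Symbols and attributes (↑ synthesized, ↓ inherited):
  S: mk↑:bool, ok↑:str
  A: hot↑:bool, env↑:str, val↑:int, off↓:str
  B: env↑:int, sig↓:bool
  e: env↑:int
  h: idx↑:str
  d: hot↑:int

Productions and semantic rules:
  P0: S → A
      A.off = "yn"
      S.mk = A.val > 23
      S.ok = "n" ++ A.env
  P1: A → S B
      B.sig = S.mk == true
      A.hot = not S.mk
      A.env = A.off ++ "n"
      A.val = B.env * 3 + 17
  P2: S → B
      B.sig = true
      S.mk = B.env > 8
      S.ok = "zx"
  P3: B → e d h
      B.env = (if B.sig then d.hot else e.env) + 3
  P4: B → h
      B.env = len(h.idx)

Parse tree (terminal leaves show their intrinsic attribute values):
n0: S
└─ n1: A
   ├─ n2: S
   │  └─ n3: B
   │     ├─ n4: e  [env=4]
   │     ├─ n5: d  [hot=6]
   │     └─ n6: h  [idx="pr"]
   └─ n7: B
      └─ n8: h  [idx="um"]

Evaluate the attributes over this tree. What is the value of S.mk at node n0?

false

1. n1.off = "yn"  ["yn"]
2. n3.sig = true  [true]
3. n4.env = 4  [terminal]
4. n5.hot = 6  [terminal]
5. n6.idx = "pr"  [terminal]
6. n3.env = 9  [(if B.sig then d.hot else e.env) + 3]
7. n2.mk = true  [B.env > 8]
8. n2.ok = "zx"  ["zx"]
9. n7.sig = true  [S.mk == true]
10. n8.idx = "um"  [terminal]
11. n7.env = 2  [len(h.idx)]
12. n1.hot = false  [not S.mk]
13. n1.env = "ynn"  [A.off ++ "n"]
14. n1.val = 23  [B.env * 3 + 17]
15. n0.mk = false  [A.val > 23]
16. n0.ok = "nynn"  ["n" ++ A.env]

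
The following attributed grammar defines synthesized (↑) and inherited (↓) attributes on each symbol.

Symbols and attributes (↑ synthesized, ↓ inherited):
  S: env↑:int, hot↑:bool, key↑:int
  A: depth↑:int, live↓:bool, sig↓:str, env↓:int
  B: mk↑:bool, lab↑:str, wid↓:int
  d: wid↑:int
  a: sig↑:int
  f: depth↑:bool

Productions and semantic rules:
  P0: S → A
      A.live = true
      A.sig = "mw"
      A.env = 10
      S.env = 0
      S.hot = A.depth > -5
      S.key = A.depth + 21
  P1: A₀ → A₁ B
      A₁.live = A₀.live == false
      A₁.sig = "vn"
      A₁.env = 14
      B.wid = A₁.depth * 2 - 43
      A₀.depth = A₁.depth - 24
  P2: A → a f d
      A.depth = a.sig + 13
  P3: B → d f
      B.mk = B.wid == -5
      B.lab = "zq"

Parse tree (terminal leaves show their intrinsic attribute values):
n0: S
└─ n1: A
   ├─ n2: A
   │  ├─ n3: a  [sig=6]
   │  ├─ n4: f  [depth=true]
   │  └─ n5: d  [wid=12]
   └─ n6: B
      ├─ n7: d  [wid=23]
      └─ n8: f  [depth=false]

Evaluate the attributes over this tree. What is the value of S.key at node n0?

16

1. n1.live = true  [true]
2. n1.sig = "mw"  ["mw"]
3. n1.env = 10  [10]
4. n2.live = false  [A₀.live == false]
5. n2.sig = "vn"  ["vn"]
6. n2.env = 14  [14]
7. n3.sig = 6  [terminal]
8. n4.depth = true  [terminal]
9. n5.wid = 12  [terminal]
10. n2.depth = 19  [a.sig + 13]
11. n6.wid = -5  [A₁.depth * 2 - 43]
12. n7.wid = 23  [terminal]
13. n8.depth = false  [terminal]
14. n6.mk = true  [B.wid == -5]
15. n6.lab = "zq"  ["zq"]
16. n1.depth = -5  [A₁.depth - 24]
17. n0.env = 0  [0]
18. n0.hot = false  [A.depth > -5]
19. n0.key = 16  [A.depth + 21]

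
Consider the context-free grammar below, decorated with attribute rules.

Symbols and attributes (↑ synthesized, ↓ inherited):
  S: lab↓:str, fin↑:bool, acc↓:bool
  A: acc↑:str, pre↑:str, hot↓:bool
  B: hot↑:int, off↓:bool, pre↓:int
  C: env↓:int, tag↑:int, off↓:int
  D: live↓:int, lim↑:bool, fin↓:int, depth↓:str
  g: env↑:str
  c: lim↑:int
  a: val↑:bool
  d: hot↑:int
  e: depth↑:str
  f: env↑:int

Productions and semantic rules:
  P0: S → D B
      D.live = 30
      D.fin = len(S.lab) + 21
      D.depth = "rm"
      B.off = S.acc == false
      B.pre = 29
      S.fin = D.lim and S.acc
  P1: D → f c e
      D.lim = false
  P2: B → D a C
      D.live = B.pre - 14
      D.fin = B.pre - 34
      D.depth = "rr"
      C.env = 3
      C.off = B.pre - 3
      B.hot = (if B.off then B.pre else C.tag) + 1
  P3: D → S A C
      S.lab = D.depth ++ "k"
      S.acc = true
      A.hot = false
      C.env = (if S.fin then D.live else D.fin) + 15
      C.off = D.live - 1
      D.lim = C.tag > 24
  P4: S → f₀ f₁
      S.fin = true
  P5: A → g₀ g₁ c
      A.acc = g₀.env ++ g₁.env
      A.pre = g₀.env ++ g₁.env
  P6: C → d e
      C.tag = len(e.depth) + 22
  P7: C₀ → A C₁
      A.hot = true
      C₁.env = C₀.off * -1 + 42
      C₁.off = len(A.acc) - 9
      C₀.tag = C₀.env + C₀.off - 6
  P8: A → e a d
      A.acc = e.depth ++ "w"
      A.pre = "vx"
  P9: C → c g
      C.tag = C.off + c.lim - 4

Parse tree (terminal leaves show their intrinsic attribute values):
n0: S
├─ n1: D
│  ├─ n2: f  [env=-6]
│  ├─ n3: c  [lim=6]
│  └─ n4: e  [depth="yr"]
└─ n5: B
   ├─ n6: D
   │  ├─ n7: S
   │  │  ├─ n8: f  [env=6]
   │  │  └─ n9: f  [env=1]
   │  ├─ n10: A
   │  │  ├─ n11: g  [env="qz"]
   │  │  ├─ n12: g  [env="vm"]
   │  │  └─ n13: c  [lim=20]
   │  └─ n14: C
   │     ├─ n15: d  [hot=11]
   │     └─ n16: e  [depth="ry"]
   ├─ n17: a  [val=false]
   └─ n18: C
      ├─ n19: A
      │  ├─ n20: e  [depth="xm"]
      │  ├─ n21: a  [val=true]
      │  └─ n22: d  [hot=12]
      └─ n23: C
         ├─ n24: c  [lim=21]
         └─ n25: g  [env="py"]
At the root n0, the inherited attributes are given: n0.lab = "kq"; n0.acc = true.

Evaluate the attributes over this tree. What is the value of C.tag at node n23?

11

1. n0.lab = "kq"  [given at root]
2. n0.acc = true  [given at root]
3. n1.live = 30  [30]
4. n1.fin = 23  [len(S.lab) + 21]
5. n1.depth = "rm"  ["rm"]
6. n2.env = -6  [terminal]
7. n3.lim = 6  [terminal]
8. n4.depth = "yr"  [terminal]
9. n1.lim = false  [false]
10. n5.off = false  [S.acc == false]
11. n5.pre = 29  [29]
12. n6.live = 15  [B.pre - 14]
13. n6.fin = -5  [B.pre - 34]
14. n6.depth = "rr"  ["rr"]
15. n7.lab = "rrk"  [D.depth ++ "k"]
16. n7.acc = true  [true]
17. n8.env = 6  [terminal]
18. n9.env = 1  [terminal]
19. n7.fin = true  [true]
20. n10.hot = false  [false]
21. n11.env = "qz"  [terminal]
22. n12.env = "vm"  [terminal]
23. n13.lim = 20  [terminal]
24. n10.acc = "qzvm"  [g₀.env ++ g₁.env]
25. n10.pre = "qzvm"  [g₀.env ++ g₁.env]
26. n14.env = 30  [(if S.fin then D.live else D.fin) + 15]
27. n14.off = 14  [D.live - 1]
28. n15.hot = 11  [terminal]
29. n16.depth = "ry"  [terminal]
30. n14.tag = 24  [len(e.depth) + 22]
31. n6.lim = false  [C.tag > 24]
32. n17.val = false  [terminal]
33. n18.env = 3  [3]
34. n18.off = 26  [B.pre - 3]
35. n19.hot = true  [true]
36. n20.depth = "xm"  [terminal]
37. n21.val = true  [terminal]
38. n22.hot = 12  [terminal]
39. n19.acc = "xmw"  [e.depth ++ "w"]
40. n19.pre = "vx"  ["vx"]
41. n23.env = 16  [C₀.off * -1 + 42]
42. n23.off = -6  [len(A.acc) - 9]
43. n24.lim = 21  [terminal]
44. n25.env = "py"  [terminal]
45. n23.tag = 11  [C.off + c.lim - 4]
46. n18.tag = 23  [C₀.env + C₀.off - 6]
47. n5.hot = 24  [(if B.off then B.pre else C.tag) + 1]
48. n0.fin = false  [D.lim and S.acc]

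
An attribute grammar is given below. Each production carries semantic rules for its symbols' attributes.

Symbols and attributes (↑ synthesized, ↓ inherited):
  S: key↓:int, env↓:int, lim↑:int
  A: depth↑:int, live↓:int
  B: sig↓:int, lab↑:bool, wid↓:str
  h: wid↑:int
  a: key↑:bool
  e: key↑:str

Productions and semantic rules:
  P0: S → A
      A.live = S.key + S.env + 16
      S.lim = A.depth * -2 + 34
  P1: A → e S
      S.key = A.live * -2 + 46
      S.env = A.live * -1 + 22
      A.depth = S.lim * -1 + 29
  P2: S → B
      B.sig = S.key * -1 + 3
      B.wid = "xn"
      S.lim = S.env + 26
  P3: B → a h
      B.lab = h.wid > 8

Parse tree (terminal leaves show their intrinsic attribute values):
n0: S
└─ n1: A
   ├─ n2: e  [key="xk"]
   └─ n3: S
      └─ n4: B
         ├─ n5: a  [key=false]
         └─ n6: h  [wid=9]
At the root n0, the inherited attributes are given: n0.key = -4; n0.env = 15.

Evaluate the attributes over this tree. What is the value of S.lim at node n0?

1. n0.key = -4  [given at root]
2. n0.env = 15  [given at root]
3. n1.live = 27  [S.key + S.env + 16]
4. n2.key = "xk"  [terminal]
5. n3.key = -8  [A.live * -2 + 46]
6. n3.env = -5  [A.live * -1 + 22]
7. n4.sig = 11  [S.key * -1 + 3]
8. n4.wid = "xn"  ["xn"]
9. n5.key = false  [terminal]
10. n6.wid = 9  [terminal]
11. n4.lab = true  [h.wid > 8]
12. n3.lim = 21  [S.env + 26]
13. n1.depth = 8  [S.lim * -1 + 29]
14. n0.lim = 18  [A.depth * -2 + 34]

18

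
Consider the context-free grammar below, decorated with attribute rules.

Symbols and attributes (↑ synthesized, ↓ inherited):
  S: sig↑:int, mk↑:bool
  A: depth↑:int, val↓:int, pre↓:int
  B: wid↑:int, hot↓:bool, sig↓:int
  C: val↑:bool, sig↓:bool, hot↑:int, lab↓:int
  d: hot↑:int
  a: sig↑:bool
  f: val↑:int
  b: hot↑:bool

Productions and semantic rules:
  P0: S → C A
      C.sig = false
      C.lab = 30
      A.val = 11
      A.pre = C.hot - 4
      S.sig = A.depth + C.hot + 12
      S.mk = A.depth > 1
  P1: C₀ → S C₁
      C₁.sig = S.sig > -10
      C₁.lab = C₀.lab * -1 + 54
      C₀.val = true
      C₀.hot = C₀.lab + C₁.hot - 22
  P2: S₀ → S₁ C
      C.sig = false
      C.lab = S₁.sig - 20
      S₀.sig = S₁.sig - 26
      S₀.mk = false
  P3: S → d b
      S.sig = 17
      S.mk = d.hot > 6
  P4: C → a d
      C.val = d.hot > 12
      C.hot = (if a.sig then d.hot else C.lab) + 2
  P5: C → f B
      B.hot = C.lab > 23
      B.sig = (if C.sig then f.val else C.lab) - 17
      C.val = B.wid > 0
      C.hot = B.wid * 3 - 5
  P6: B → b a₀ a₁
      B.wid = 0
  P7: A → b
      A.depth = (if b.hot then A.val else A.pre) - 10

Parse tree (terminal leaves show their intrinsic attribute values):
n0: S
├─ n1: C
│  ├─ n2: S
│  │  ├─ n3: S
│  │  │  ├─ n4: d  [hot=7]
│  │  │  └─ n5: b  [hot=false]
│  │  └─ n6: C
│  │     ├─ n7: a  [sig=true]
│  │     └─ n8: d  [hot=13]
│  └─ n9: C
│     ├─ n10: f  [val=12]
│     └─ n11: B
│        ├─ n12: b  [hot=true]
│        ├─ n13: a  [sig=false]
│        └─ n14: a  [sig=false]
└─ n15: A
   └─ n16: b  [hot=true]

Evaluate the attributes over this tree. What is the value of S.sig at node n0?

1. n1.sig = false  [false]
2. n1.lab = 30  [30]
3. n4.hot = 7  [terminal]
4. n5.hot = false  [terminal]
5. n3.sig = 17  [17]
6. n3.mk = true  [d.hot > 6]
7. n6.sig = false  [false]
8. n6.lab = -3  [S₁.sig - 20]
9. n7.sig = true  [terminal]
10. n8.hot = 13  [terminal]
11. n6.val = true  [d.hot > 12]
12. n6.hot = 15  [(if a.sig then d.hot else C.lab) + 2]
13. n2.sig = -9  [S₁.sig - 26]
14. n2.mk = false  [false]
15. n9.sig = true  [S.sig > -10]
16. n9.lab = 24  [C₀.lab * -1 + 54]
17. n10.val = 12  [terminal]
18. n11.hot = true  [C.lab > 23]
19. n11.sig = -5  [(if C.sig then f.val else C.lab) - 17]
20. n12.hot = true  [terminal]
21. n13.sig = false  [terminal]
22. n14.sig = false  [terminal]
23. n11.wid = 0  [0]
24. n9.val = false  [B.wid > 0]
25. n9.hot = -5  [B.wid * 3 - 5]
26. n1.val = true  [true]
27. n1.hot = 3  [C₀.lab + C₁.hot - 22]
28. n15.val = 11  [11]
29. n15.pre = -1  [C.hot - 4]
30. n16.hot = true  [terminal]
31. n15.depth = 1  [(if b.hot then A.val else A.pre) - 10]
32. n0.sig = 16  [A.depth + C.hot + 12]
33. n0.mk = false  [A.depth > 1]

16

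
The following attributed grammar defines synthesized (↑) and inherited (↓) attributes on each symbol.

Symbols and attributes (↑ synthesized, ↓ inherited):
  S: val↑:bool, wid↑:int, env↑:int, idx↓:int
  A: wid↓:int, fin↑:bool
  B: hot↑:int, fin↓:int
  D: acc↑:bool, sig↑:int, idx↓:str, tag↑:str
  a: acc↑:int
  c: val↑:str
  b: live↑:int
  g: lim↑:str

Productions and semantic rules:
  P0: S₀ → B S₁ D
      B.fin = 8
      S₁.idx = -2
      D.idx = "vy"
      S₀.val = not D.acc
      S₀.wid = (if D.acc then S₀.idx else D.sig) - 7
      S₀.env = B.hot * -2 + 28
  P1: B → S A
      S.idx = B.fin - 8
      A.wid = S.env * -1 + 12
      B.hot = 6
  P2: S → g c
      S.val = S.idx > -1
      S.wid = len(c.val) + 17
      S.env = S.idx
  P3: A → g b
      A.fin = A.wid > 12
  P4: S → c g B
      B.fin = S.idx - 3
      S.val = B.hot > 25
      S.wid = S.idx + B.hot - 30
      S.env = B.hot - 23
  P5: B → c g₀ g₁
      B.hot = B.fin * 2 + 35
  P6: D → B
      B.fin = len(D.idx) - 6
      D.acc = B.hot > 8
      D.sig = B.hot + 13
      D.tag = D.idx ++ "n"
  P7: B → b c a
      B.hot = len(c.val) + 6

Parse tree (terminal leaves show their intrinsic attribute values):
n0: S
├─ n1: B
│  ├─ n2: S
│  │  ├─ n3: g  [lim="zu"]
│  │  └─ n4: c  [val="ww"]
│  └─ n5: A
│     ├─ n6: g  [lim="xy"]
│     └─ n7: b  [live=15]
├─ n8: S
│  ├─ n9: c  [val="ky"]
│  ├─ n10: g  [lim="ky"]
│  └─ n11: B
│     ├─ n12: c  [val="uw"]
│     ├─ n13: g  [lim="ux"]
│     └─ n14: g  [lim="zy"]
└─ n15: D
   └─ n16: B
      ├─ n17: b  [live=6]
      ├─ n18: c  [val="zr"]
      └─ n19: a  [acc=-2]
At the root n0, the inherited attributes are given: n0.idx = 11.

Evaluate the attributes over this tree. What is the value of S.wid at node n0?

14

1. n0.idx = 11  [given at root]
2. n1.fin = 8  [8]
3. n2.idx = 0  [B.fin - 8]
4. n3.lim = "zu"  [terminal]
5. n4.val = "ww"  [terminal]
6. n2.val = true  [S.idx > -1]
7. n2.wid = 19  [len(c.val) + 17]
8. n2.env = 0  [S.idx]
9. n5.wid = 12  [S.env * -1 + 12]
10. n6.lim = "xy"  [terminal]
11. n7.live = 15  [terminal]
12. n5.fin = false  [A.wid > 12]
13. n1.hot = 6  [6]
14. n8.idx = -2  [-2]
15. n9.val = "ky"  [terminal]
16. n10.lim = "ky"  [terminal]
17. n11.fin = -5  [S.idx - 3]
18. n12.val = "uw"  [terminal]
19. n13.lim = "ux"  [terminal]
20. n14.lim = "zy"  [terminal]
21. n11.hot = 25  [B.fin * 2 + 35]
22. n8.val = false  [B.hot > 25]
23. n8.wid = -7  [S.idx + B.hot - 30]
24. n8.env = 2  [B.hot - 23]
25. n15.idx = "vy"  ["vy"]
26. n16.fin = -4  [len(D.idx) - 6]
27. n17.live = 6  [terminal]
28. n18.val = "zr"  [terminal]
29. n19.acc = -2  [terminal]
30. n16.hot = 8  [len(c.val) + 6]
31. n15.acc = false  [B.hot > 8]
32. n15.sig = 21  [B.hot + 13]
33. n15.tag = "vyn"  [D.idx ++ "n"]
34. n0.val = true  [not D.acc]
35. n0.wid = 14  [(if D.acc then S₀.idx else D.sig) - 7]
36. n0.env = 16  [B.hot * -2 + 28]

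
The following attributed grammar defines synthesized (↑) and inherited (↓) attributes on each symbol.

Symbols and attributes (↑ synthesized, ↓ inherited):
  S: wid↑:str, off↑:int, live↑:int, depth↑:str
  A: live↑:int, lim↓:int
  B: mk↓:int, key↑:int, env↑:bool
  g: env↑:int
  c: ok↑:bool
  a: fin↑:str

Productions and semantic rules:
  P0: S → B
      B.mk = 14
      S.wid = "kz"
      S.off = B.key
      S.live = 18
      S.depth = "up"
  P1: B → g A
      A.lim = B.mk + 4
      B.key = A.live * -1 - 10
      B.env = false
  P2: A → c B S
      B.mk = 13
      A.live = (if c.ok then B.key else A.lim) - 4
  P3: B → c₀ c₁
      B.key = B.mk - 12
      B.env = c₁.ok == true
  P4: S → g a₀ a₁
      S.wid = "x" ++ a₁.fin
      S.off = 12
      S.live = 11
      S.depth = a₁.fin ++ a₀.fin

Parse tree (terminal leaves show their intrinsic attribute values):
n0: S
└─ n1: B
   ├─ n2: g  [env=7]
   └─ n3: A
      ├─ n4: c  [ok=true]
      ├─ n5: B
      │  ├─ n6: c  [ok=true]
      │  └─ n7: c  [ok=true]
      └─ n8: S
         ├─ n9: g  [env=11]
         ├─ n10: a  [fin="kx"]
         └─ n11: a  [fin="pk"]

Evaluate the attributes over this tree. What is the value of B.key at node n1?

1. n1.mk = 14  [14]
2. n2.env = 7  [terminal]
3. n3.lim = 18  [B.mk + 4]
4. n4.ok = true  [terminal]
5. n5.mk = 13  [13]
6. n6.ok = true  [terminal]
7. n7.ok = true  [terminal]
8. n5.key = 1  [B.mk - 12]
9. n5.env = true  [c₁.ok == true]
10. n9.env = 11  [terminal]
11. n10.fin = "kx"  [terminal]
12. n11.fin = "pk"  [terminal]
13. n8.wid = "xpk"  ["x" ++ a₁.fin]
14. n8.off = 12  [12]
15. n8.live = 11  [11]
16. n8.depth = "pkkx"  [a₁.fin ++ a₀.fin]
17. n3.live = -3  [(if c.ok then B.key else A.lim) - 4]
18. n1.key = -7  [A.live * -1 - 10]
19. n1.env = false  [false]
20. n0.wid = "kz"  ["kz"]
21. n0.off = -7  [B.key]
22. n0.live = 18  [18]
23. n0.depth = "up"  ["up"]

-7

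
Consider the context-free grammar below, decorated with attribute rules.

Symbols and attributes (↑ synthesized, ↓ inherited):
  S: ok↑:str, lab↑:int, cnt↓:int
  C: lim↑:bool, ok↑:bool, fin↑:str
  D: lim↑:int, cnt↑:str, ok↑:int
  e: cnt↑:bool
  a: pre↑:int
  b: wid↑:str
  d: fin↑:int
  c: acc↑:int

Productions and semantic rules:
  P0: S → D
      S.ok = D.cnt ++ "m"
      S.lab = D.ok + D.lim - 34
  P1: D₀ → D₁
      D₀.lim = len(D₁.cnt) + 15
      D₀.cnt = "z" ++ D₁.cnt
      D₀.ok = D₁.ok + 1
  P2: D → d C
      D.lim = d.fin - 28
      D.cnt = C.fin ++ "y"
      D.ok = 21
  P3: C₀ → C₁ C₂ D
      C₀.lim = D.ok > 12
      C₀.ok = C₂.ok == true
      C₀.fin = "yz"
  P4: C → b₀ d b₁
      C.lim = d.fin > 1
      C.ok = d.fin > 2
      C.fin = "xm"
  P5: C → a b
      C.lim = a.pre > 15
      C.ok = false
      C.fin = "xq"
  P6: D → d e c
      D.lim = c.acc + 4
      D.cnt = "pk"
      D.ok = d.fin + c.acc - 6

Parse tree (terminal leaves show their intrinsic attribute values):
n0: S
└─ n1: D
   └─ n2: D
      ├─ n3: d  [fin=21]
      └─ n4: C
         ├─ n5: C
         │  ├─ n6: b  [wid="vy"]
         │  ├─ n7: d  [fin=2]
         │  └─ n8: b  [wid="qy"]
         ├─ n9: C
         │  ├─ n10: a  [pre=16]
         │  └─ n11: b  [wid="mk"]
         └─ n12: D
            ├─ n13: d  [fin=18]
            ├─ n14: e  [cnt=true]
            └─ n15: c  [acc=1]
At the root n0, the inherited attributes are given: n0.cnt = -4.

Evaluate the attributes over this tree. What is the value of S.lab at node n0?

6

1. n0.cnt = -4  [given at root]
2. n3.fin = 21  [terminal]
3. n6.wid = "vy"  [terminal]
4. n7.fin = 2  [terminal]
5. n8.wid = "qy"  [terminal]
6. n5.lim = true  [d.fin > 1]
7. n5.ok = false  [d.fin > 2]
8. n5.fin = "xm"  ["xm"]
9. n10.pre = 16  [terminal]
10. n11.wid = "mk"  [terminal]
11. n9.lim = true  [a.pre > 15]
12. n9.ok = false  [false]
13. n9.fin = "xq"  ["xq"]
14. n13.fin = 18  [terminal]
15. n14.cnt = true  [terminal]
16. n15.acc = 1  [terminal]
17. n12.lim = 5  [c.acc + 4]
18. n12.cnt = "pk"  ["pk"]
19. n12.ok = 13  [d.fin + c.acc - 6]
20. n4.lim = true  [D.ok > 12]
21. n4.ok = false  [C₂.ok == true]
22. n4.fin = "yz"  ["yz"]
23. n2.lim = -7  [d.fin - 28]
24. n2.cnt = "yzy"  [C.fin ++ "y"]
25. n2.ok = 21  [21]
26. n1.lim = 18  [len(D₁.cnt) + 15]
27. n1.cnt = "zyzy"  ["z" ++ D₁.cnt]
28. n1.ok = 22  [D₁.ok + 1]
29. n0.ok = "zyzym"  [D.cnt ++ "m"]
30. n0.lab = 6  [D.ok + D.lim - 34]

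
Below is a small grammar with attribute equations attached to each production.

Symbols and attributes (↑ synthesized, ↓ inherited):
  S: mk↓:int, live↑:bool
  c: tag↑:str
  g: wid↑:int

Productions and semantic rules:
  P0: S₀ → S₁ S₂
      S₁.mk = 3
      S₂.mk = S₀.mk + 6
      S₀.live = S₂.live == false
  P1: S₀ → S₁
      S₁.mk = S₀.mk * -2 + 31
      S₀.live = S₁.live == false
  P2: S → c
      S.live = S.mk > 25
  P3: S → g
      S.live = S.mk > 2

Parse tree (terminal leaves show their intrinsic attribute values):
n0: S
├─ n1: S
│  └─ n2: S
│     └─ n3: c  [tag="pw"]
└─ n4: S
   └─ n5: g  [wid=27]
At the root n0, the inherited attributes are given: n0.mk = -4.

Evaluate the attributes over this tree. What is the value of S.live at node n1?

true

1. n0.mk = -4  [given at root]
2. n1.mk = 3  [3]
3. n2.mk = 25  [S₀.mk * -2 + 31]
4. n3.tag = "pw"  [terminal]
5. n2.live = false  [S.mk > 25]
6. n1.live = true  [S₁.live == false]
7. n4.mk = 2  [S₀.mk + 6]
8. n5.wid = 27  [terminal]
9. n4.live = false  [S.mk > 2]
10. n0.live = true  [S₂.live == false]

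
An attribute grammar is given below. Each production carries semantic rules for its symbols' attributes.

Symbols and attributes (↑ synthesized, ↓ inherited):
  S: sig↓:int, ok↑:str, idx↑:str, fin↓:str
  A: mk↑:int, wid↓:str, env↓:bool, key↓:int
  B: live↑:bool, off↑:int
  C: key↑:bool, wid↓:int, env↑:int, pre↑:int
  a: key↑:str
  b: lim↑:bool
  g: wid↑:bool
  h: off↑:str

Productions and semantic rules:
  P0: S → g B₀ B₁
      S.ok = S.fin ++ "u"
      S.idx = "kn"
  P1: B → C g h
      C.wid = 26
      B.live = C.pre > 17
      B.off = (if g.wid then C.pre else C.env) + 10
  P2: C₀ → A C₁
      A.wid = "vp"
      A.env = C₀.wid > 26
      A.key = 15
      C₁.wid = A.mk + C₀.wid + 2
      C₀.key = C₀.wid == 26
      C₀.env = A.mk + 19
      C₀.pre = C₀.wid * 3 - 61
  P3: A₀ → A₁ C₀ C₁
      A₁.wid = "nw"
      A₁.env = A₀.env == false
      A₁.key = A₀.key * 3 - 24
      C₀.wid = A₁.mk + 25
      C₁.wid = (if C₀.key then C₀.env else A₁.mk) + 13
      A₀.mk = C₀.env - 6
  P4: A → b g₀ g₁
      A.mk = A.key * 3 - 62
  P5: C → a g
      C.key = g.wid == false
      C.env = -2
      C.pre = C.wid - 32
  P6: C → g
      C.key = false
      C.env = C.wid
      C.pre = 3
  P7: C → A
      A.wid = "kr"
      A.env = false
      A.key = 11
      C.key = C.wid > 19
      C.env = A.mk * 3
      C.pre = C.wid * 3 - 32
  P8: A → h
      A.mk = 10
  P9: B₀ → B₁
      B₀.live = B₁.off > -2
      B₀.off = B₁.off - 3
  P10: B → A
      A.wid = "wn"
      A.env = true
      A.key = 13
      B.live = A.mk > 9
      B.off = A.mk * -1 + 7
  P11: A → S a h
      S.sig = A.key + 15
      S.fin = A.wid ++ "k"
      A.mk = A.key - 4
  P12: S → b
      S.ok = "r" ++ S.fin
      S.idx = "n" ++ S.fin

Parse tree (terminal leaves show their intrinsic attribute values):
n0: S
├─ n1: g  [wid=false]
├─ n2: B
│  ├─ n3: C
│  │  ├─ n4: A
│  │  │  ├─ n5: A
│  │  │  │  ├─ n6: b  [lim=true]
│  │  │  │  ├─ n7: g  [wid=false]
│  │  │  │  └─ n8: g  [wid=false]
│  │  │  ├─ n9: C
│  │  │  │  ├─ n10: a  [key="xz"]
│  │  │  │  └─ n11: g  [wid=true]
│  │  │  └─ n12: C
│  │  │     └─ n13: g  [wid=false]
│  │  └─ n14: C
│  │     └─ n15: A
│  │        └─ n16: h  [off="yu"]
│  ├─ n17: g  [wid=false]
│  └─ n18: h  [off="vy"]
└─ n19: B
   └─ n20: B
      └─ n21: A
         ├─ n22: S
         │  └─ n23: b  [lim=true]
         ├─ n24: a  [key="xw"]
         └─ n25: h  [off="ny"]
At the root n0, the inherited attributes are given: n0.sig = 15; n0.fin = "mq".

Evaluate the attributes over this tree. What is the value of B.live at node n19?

1. n0.sig = 15  [given at root]
2. n0.fin = "mq"  [given at root]
3. n1.wid = false  [terminal]
4. n3.wid = 26  [26]
5. n4.wid = "vp"  ["vp"]
6. n4.env = false  [C₀.wid > 26]
7. n4.key = 15  [15]
8. n5.wid = "nw"  ["nw"]
9. n5.env = true  [A₀.env == false]
10. n5.key = 21  [A₀.key * 3 - 24]
11. n6.lim = true  [terminal]
12. n7.wid = false  [terminal]
13. n8.wid = false  [terminal]
14. n5.mk = 1  [A.key * 3 - 62]
15. n9.wid = 26  [A₁.mk + 25]
16. n10.key = "xz"  [terminal]
17. n11.wid = true  [terminal]
18. n9.key = false  [g.wid == false]
19. n9.env = -2  [-2]
20. n9.pre = -6  [C.wid - 32]
21. n12.wid = 14  [(if C₀.key then C₀.env else A₁.mk) + 13]
22. n13.wid = false  [terminal]
23. n12.key = false  [false]
24. n12.env = 14  [C.wid]
25. n12.pre = 3  [3]
26. n4.mk = -8  [C₀.env - 6]
27. n14.wid = 20  [A.mk + C₀.wid + 2]
28. n15.wid = "kr"  ["kr"]
29. n15.env = false  [false]
30. n15.key = 11  [11]
31. n16.off = "yu"  [terminal]
32. n15.mk = 10  [10]
33. n14.key = true  [C.wid > 19]
34. n14.env = 30  [A.mk * 3]
35. n14.pre = 28  [C.wid * 3 - 32]
36. n3.key = true  [C₀.wid == 26]
37. n3.env = 11  [A.mk + 19]
38. n3.pre = 17  [C₀.wid * 3 - 61]
39. n17.wid = false  [terminal]
40. n18.off = "vy"  [terminal]
41. n2.live = false  [C.pre > 17]
42. n2.off = 21  [(if g.wid then C.pre else C.env) + 10]
43. n21.wid = "wn"  ["wn"]
44. n21.env = true  [true]
45. n21.key = 13  [13]
46. n22.sig = 28  [A.key + 15]
47. n22.fin = "wnk"  [A.wid ++ "k"]
48. n23.lim = true  [terminal]
49. n22.ok = "rwnk"  ["r" ++ S.fin]
50. n22.idx = "nwnk"  ["n" ++ S.fin]
51. n24.key = "xw"  [terminal]
52. n25.off = "ny"  [terminal]
53. n21.mk = 9  [A.key - 4]
54. n20.live = false  [A.mk > 9]
55. n20.off = -2  [A.mk * -1 + 7]
56. n19.live = false  [B₁.off > -2]
57. n19.off = -5  [B₁.off - 3]
58. n0.ok = "mqu"  [S.fin ++ "u"]
59. n0.idx = "kn"  ["kn"]

false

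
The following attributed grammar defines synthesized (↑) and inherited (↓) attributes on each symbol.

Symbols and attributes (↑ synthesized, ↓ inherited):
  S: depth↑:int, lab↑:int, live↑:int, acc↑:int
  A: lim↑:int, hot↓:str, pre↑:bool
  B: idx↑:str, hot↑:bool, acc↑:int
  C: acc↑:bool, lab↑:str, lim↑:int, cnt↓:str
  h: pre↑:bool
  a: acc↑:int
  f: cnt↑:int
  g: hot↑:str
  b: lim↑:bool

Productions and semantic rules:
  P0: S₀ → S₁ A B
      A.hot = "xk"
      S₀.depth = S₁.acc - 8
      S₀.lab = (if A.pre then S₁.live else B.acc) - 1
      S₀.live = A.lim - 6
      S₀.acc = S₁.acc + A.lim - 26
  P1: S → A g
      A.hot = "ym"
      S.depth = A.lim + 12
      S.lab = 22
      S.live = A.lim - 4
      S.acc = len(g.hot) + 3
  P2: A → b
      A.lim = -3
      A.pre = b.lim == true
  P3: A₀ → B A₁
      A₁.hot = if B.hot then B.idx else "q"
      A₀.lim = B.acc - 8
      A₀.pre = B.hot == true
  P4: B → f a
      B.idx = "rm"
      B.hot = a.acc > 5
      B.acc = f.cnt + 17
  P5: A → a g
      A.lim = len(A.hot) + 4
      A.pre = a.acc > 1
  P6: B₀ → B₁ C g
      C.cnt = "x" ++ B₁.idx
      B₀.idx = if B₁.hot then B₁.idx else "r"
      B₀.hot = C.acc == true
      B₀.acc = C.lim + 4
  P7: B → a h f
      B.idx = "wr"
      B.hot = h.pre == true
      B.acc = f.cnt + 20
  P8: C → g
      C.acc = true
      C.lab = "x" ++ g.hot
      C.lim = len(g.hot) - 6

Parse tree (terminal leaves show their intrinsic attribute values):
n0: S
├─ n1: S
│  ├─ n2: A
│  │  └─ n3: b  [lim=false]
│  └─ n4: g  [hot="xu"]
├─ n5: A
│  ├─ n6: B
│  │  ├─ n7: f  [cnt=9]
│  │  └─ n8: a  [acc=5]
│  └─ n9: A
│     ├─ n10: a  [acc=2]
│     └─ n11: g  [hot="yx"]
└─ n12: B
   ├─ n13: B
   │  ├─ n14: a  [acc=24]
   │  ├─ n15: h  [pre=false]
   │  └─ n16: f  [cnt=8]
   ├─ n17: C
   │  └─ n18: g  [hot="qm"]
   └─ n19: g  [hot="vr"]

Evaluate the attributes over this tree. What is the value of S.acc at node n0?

1. n2.hot = "ym"  ["ym"]
2. n3.lim = false  [terminal]
3. n2.lim = -3  [-3]
4. n2.pre = false  [b.lim == true]
5. n4.hot = "xu"  [terminal]
6. n1.depth = 9  [A.lim + 12]
7. n1.lab = 22  [22]
8. n1.live = -7  [A.lim - 4]
9. n1.acc = 5  [len(g.hot) + 3]
10. n5.hot = "xk"  ["xk"]
11. n7.cnt = 9  [terminal]
12. n8.acc = 5  [terminal]
13. n6.idx = "rm"  ["rm"]
14. n6.hot = false  [a.acc > 5]
15. n6.acc = 26  [f.cnt + 17]
16. n9.hot = "q"  [if B.hot then B.idx else "q"]
17. n10.acc = 2  [terminal]
18. n11.hot = "yx"  [terminal]
19. n9.lim = 5  [len(A.hot) + 4]
20. n9.pre = true  [a.acc > 1]
21. n5.lim = 18  [B.acc - 8]
22. n5.pre = false  [B.hot == true]
23. n14.acc = 24  [terminal]
24. n15.pre = false  [terminal]
25. n16.cnt = 8  [terminal]
26. n13.idx = "wr"  ["wr"]
27. n13.hot = false  [h.pre == true]
28. n13.acc = 28  [f.cnt + 20]
29. n17.cnt = "xwr"  ["x" ++ B₁.idx]
30. n18.hot = "qm"  [terminal]
31. n17.acc = true  [true]
32. n17.lab = "xqm"  ["x" ++ g.hot]
33. n17.lim = -4  [len(g.hot) - 6]
34. n19.hot = "vr"  [terminal]
35. n12.idx = "r"  [if B₁.hot then B₁.idx else "r"]
36. n12.hot = true  [C.acc == true]
37. n12.acc = 0  [C.lim + 4]
38. n0.depth = -3  [S₁.acc - 8]
39. n0.lab = -1  [(if A.pre then S₁.live else B.acc) - 1]
40. n0.live = 12  [A.lim - 6]
41. n0.acc = -3  [S₁.acc + A.lim - 26]

-3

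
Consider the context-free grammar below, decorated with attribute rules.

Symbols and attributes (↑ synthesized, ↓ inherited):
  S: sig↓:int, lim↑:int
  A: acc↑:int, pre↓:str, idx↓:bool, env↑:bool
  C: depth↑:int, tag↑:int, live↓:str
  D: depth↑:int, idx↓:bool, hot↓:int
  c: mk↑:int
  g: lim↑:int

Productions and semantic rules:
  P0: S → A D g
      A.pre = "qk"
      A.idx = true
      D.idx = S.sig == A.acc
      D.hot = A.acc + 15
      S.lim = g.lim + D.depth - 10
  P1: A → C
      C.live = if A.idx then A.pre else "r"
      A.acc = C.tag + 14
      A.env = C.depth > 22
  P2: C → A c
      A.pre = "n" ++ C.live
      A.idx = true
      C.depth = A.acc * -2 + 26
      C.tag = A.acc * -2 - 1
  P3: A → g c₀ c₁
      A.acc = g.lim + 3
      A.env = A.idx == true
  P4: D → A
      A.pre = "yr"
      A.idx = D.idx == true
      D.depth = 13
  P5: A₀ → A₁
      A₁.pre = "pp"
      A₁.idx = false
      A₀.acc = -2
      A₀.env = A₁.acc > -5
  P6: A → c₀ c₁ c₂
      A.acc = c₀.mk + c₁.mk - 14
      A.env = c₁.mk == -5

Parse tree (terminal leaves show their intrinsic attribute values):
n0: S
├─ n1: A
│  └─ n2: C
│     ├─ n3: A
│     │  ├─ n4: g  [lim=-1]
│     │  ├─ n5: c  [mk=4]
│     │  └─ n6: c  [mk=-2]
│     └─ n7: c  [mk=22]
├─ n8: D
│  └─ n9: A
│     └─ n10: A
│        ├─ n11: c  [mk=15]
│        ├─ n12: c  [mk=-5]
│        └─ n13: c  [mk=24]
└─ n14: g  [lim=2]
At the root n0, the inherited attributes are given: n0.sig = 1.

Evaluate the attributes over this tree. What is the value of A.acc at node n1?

9

1. n0.sig = 1  [given at root]
2. n1.pre = "qk"  ["qk"]
3. n1.idx = true  [true]
4. n2.live = "qk"  [if A.idx then A.pre else "r"]
5. n3.pre = "nqk"  ["n" ++ C.live]
6. n3.idx = true  [true]
7. n4.lim = -1  [terminal]
8. n5.mk = 4  [terminal]
9. n6.mk = -2  [terminal]
10. n3.acc = 2  [g.lim + 3]
11. n3.env = true  [A.idx == true]
12. n7.mk = 22  [terminal]
13. n2.depth = 22  [A.acc * -2 + 26]
14. n2.tag = -5  [A.acc * -2 - 1]
15. n1.acc = 9  [C.tag + 14]
16. n1.env = false  [C.depth > 22]
17. n8.idx = false  [S.sig == A.acc]
18. n8.hot = 24  [A.acc + 15]
19. n9.pre = "yr"  ["yr"]
20. n9.idx = false  [D.idx == true]
21. n10.pre = "pp"  ["pp"]
22. n10.idx = false  [false]
23. n11.mk = 15  [terminal]
24. n12.mk = -5  [terminal]
25. n13.mk = 24  [terminal]
26. n10.acc = -4  [c₀.mk + c₁.mk - 14]
27. n10.env = true  [c₁.mk == -5]
28. n9.acc = -2  [-2]
29. n9.env = true  [A₁.acc > -5]
30. n8.depth = 13  [13]
31. n14.lim = 2  [terminal]
32. n0.lim = 5  [g.lim + D.depth - 10]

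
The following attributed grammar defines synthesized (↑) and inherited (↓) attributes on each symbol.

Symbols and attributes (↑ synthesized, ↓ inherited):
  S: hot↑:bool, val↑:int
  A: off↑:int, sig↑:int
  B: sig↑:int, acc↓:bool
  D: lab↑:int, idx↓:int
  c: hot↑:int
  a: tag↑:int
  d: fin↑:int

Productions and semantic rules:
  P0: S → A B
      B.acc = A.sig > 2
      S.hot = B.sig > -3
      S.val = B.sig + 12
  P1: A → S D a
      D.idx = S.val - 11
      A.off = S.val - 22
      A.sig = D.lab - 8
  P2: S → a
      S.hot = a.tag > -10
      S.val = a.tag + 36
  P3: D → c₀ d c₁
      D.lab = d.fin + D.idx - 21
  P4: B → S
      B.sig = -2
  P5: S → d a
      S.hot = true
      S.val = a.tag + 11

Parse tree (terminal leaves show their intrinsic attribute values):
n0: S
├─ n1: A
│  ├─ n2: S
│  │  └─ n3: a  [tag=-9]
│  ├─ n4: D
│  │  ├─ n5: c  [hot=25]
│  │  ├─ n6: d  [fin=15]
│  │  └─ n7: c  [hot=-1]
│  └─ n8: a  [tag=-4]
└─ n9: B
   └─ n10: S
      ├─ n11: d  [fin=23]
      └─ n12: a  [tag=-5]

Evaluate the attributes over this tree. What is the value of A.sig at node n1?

2

1. n3.tag = -9  [terminal]
2. n2.hot = true  [a.tag > -10]
3. n2.val = 27  [a.tag + 36]
4. n4.idx = 16  [S.val - 11]
5. n5.hot = 25  [terminal]
6. n6.fin = 15  [terminal]
7. n7.hot = -1  [terminal]
8. n4.lab = 10  [d.fin + D.idx - 21]
9. n8.tag = -4  [terminal]
10. n1.off = 5  [S.val - 22]
11. n1.sig = 2  [D.lab - 8]
12. n9.acc = false  [A.sig > 2]
13. n11.fin = 23  [terminal]
14. n12.tag = -5  [terminal]
15. n10.hot = true  [true]
16. n10.val = 6  [a.tag + 11]
17. n9.sig = -2  [-2]
18. n0.hot = true  [B.sig > -3]
19. n0.val = 10  [B.sig + 12]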